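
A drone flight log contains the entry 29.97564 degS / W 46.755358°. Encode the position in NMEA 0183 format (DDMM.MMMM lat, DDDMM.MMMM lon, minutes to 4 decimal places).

2958.5384,S / 04645.3215,W

Lat: minutes = (29.975640 − 29) × 60 = 58.538400
Longitude: minutes = (46.755358 − 46) × 60 = 45.321480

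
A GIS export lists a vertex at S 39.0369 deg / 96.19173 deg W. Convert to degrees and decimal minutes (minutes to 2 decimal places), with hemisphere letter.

Latitude: minutes = (39.036900 − 39) × 60 = 2.2140
Lon: fractional part 0.191730 → 11.5038 minutes

39° 2.21′ S, 96° 11.50′ W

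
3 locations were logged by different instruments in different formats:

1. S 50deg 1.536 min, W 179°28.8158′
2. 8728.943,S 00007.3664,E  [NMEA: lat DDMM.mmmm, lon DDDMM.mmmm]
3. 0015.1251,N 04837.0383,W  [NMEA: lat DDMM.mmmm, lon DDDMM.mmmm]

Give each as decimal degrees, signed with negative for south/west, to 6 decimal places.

1. -50.025600, -179.480263
2. -87.482383, 0.122773
3. 0.252085, -48.617305

Point 1:
  Lat: 50 + 1.536/60 = 50.0256000
  S ⇒ negate
  Lon: 28.8158′ = 0.480263°; total 179.4802633
  W ⇒ negate
Point 2:
  φ: split at 2 digits → 87° and 28.943′; 87 + 28.943/60 = 87.4823833
  S ⇒ negate
  λ: split at 3 digits → 000° and 7.3664′; 0 + 7.3664/60 = 0.1227733
  E → positive
Point 3:
  φ: degrees = first 2 digits = 0, minutes = 15.1251; 0 + 15.1251/60 = 0.2520850
  N → positive
  Lon: degrees = first 3 digits = 48, minutes = 37.0383; 48 + 37.0383/60 = 48.6173050
  W → negative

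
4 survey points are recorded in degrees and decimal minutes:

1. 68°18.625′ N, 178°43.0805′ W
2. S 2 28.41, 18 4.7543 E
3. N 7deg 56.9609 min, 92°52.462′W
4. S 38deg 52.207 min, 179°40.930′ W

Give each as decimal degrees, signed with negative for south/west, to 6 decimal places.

1. 68.310417, -178.718008
2. -2.473500, 18.079238
3. 7.949348, -92.874367
4. -38.870117, -179.682167

Point 1:
  φ: 68 + 18.625/60 = 68.3104167
  N → positive
  λ: 43.0805′ = 0.718008°; total 178.7180083
  W ⇒ negate
Point 2:
  φ: 28.41′ = 0.473500°; total 2.4735000
  S → negative
  Longitude: 4.7543′ = 0.079238°; total 18.0792383
  E ⇒ keep positive
Point 3:
  Lat: 7 + 56.9609/60 = 7.9493483
  N ⇒ keep positive
  λ: 52.462′ = 0.874367°; total 92.8743667
  hemisphere W, so the sign is −
Point 4:
  φ: 52.207′ = 0.870117°; total 38.8701167
  S → negative
  λ: 40.93′ = 0.682167°; total 179.6821667
  W → negative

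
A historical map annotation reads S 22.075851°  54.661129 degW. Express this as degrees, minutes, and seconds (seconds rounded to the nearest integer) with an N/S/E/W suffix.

22°04′33″ S, 54°39′40″ W

Lat: 0.075851 × 60 = 4.55106′ → 4′, remainder × 60 = 33.06″
λ: 0.661129 × 60 = 39.66774′ → 39′, remainder × 60 = 40.06″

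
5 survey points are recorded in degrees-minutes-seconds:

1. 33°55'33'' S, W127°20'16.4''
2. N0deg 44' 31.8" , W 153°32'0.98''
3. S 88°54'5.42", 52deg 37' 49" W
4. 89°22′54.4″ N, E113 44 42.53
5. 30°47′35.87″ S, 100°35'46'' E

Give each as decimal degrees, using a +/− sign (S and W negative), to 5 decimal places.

Point 1:
  Lat: 55′ + 33″ = 55.55000′; 33 + 55.55000/60 = 33.925833
  hemisphere S, so the sign is −
  λ: 127° + 20/60 + 16.4/3600 = 127 + 0.333333 + 0.004556 = 127.337889
  W ⇒ negate
Point 2:
  Latitude: 0° + 44/60 + 31.8/3600 = 0 + 0.733333 + 0.008833 = 0.742167
  N ⇒ keep positive
  Longitude: 153° + 32/60 + 0.98/3600 = 153 + 0.533333 + 0.000272 = 153.533606
  hemisphere W, so the sign is −
Point 3:
  Latitude: 88 + 54/60 + 5.42/3600 = 88.901506
  S → negative
  λ: 52 + 37/60 + 49/3600 = 52.630278
  W → negative
Point 4:
  Latitude: 89 + 22/60 + 54.4/3600 = 89.381778
  N → positive
  Longitude: 44′ + 42.53″ = 44.70883′; 113 + 44.70883/60 = 113.745147
  E → positive
Point 5:
  Lat: 30° + 47/60 + 35.87/3600 = 30 + 0.783333 + 0.009964 = 30.793297
  S → negative
  Longitude: 100 + 35/60 + 46/3600 = 100.596111
  E ⇒ keep positive

1. -33.92583, -127.33789
2. 0.74217, -153.53361
3. -88.90151, -52.63028
4. 89.38178, 113.74515
5. -30.79330, 100.59611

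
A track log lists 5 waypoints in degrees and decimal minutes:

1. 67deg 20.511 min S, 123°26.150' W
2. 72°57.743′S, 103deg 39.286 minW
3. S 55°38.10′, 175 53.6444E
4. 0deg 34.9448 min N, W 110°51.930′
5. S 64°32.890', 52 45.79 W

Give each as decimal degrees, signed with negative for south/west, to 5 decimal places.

Point 1:
  Latitude: 67 + 20.511/60 = 67.341850
  S ⇒ negate
  λ: 123 + 26.15/60 = 123.435833
  hemisphere W, so the sign is −
Point 2:
  Latitude: 57.743′ = 0.962383°; total 72.962383
  hemisphere S, so the sign is −
  Lon: 39.286′ = 0.654767°; total 103.654767
  W ⇒ negate
Point 3:
  Latitude: 38.1′ = 0.635000°; total 55.635000
  S ⇒ negate
  λ: 53.6444′ = 0.894073°; total 175.894073
  E → positive
Point 4:
  Lat: 0 + 34.9448/60 = 0.582413
  N ⇒ keep positive
  Lon: 110 + 51.93/60 = 110.865500
  W ⇒ negate
Point 5:
  φ: 32.89′ = 0.548167°; total 64.548167
  S ⇒ negate
  λ: 52 + 45.79/60 = 52.763167
  W → negative

1. -67.34185, -123.43583
2. -72.96238, -103.65477
3. -55.63500, 175.89407
4. 0.58241, -110.86550
5. -64.54817, -52.76317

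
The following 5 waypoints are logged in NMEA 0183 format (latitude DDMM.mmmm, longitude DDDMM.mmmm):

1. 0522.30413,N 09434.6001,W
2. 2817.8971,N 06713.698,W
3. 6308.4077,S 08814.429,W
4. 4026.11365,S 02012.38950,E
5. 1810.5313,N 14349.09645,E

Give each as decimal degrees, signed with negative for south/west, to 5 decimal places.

1. 5.37174, -94.57667
2. 28.29829, -67.22830
3. -63.14013, -88.24048
4. -40.43523, 20.20649
5. 18.17552, 143.81827

Point 1:
  φ: degrees = first 2 digits = 5, minutes = 22.30413; 5 + 22.30413/60 = 5.371736
  N → positive
  Longitude: degrees = first 3 digits = 94, minutes = 34.6001; 94 + 34.6001/60 = 94.576668
  hemisphere W, so the sign is −
Point 2:
  Lat: degrees = first 2 digits = 28, minutes = 17.8971; 28 + 17.8971/60 = 28.298285
  N → positive
  Longitude: split at 3 digits → 067° and 13.698′; 67 + 13.698/60 = 67.228300
  hemisphere W, so the sign is −
Point 3:
  φ: degrees = first 2 digits = 63, minutes = 8.4077; 63 + 8.4077/60 = 63.140128
  S → negative
  Longitude: degrees = first 3 digits = 88, minutes = 14.429; 88 + 14.429/60 = 88.240483
  W → negative
Point 4:
  φ: split at 2 digits → 40° and 26.11365′; 40 + 26.11365/60 = 40.435228
  hemisphere S, so the sign is −
  λ: degrees = first 3 digits = 20, minutes = 12.3895; 20 + 12.3895/60 = 20.206492
  E → positive
Point 5:
  Latitude: degrees = first 2 digits = 18, minutes = 10.5313; 18 + 10.5313/60 = 18.175522
  N → positive
  Lon: degrees = first 3 digits = 143, minutes = 49.09645; 143 + 49.09645/60 = 143.818274
  E ⇒ keep positive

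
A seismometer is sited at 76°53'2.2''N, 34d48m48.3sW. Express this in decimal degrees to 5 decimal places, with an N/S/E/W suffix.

76.88394° N, 34.81342° W

φ: 76 + 53/60 + 2.2/3600 = 76.883944
Lon: 34 + 48/60 + 48.3/3600 = 34.813417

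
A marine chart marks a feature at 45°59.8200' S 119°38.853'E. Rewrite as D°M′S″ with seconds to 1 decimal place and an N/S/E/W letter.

φ: fractional minutes 0.82000 × 60 = 49.200″
λ: fractional minutes 0.85300 × 60 = 51.180″

45°59′49.2″ S, 119°38′51.2″ E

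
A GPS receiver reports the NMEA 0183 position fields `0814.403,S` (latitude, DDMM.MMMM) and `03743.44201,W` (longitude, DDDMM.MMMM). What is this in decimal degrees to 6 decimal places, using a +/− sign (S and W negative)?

-8.240050, -37.724034

Lat: split at 2 digits → 08° and 14.403′; 8 + 14.403/60 = 8.2400500
hemisphere S, so the sign is −
λ: split at 3 digits → 037° and 43.44201′; 37 + 43.44201/60 = 37.7240335
W ⇒ negate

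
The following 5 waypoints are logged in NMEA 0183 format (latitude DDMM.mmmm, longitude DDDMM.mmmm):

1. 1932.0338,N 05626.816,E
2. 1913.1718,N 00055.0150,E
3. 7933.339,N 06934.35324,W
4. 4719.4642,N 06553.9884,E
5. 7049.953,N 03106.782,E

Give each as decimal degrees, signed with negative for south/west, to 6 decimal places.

1. 19.533897, 56.446933
2. 19.219530, 0.916917
3. 79.555650, -69.572554
4. 47.324403, 65.899807
5. 70.832550, 31.113033

Point 1:
  Latitude: degrees = first 2 digits = 19, minutes = 32.0338; 19 + 32.0338/60 = 19.5338967
  N → positive
  Lon: split at 3 digits → 056° and 26.816′; 56 + 26.816/60 = 56.4469333
  E → positive
Point 2:
  φ: split at 2 digits → 19° and 13.1718′; 19 + 13.1718/60 = 19.2195300
  N ⇒ keep positive
  Longitude: split at 3 digits → 000° and 55.015′; 0 + 55.015/60 = 0.9169167
  E → positive
Point 3:
  Latitude: degrees = first 2 digits = 79, minutes = 33.339; 79 + 33.339/60 = 79.5556500
  N → positive
  λ: split at 3 digits → 069° and 34.35324′; 69 + 34.35324/60 = 69.5725540
  W ⇒ negate
Point 4:
  Latitude: degrees = first 2 digits = 47, minutes = 19.4642; 47 + 19.4642/60 = 47.3244033
  N → positive
  Longitude: split at 3 digits → 065° and 53.9884′; 65 + 53.9884/60 = 65.8998067
  E → positive
Point 5:
  Latitude: split at 2 digits → 70° and 49.953′; 70 + 49.953/60 = 70.8325500
  N ⇒ keep positive
  Longitude: split at 3 digits → 031° and 6.782′; 31 + 6.782/60 = 31.1130333
  E ⇒ keep positive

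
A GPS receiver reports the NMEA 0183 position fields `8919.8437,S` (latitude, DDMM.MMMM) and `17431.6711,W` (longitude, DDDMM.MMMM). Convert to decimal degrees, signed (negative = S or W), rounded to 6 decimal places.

-89.330728, -174.527852

Latitude: degrees = first 2 digits = 89, minutes = 19.8437; 89 + 19.8437/60 = 89.3307283
hemisphere S, so the sign is −
Lon: degrees = first 3 digits = 174, minutes = 31.6711; 174 + 31.6711/60 = 174.5278517
hemisphere W, so the sign is −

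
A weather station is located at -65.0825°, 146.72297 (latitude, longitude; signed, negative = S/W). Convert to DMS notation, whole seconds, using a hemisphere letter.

Latitude is negative → S; |value| = 65.082500
φ: 0.082500° → 4.95000′; 0.95000 × 60 = 57.00″
Longitude: 0.722970 × 60 = 43.37820′ → 43′, remainder × 60 = 22.69″

65°04′57″ S, 146°43′23″ E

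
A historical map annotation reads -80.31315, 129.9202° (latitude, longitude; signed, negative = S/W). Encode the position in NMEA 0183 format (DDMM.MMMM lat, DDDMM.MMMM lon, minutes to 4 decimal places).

Latitude is negative → S; |value| = 80.313150
φ: fractional part 0.313150 → 18.789000 minutes
λ: fractional part 0.920200 → 55.212000 minutes

8018.7890,S / 12955.2120,E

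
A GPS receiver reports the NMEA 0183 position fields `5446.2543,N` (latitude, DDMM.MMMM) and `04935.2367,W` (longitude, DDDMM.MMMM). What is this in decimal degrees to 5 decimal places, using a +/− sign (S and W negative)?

φ: split at 2 digits → 54° and 46.2543′; 54 + 46.2543/60 = 54.770905
N → positive
Longitude: split at 3 digits → 049° and 35.2367′; 49 + 35.2367/60 = 49.587278
W → negative

54.77091, -49.58728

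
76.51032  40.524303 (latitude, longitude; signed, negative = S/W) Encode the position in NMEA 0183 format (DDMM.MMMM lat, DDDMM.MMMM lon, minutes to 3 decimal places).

7630.619,N / 04031.458,E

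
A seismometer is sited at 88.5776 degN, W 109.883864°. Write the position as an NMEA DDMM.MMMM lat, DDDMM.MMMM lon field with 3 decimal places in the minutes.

φ: fractional part 0.577600 → 34.65600 minutes
Lon: 109° + 0.883864 × 60 = 109° 53.03184′

8834.656,N / 10953.032,W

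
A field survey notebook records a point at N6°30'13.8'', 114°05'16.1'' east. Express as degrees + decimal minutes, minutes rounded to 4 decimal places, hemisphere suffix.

Lat: 30 + 13.8/60 = 30.230000′
Longitude: seconds/60 = 0.26833; minutes = 5 + 0.26833 = 5.268333

6° 30.2300′ N, 114° 5.2683′ E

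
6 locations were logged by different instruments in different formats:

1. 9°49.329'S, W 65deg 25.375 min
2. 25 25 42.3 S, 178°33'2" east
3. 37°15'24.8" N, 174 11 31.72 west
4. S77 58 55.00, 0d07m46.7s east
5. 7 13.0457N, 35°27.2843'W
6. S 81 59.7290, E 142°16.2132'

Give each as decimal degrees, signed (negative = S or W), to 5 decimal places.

1. -9.82215, -65.42292
2. -25.42842, 178.55056
3. 37.25689, -174.19214
4. -77.98194, 0.12964
5. 7.21743, -35.45474
6. -81.99548, 142.27022

Point 1:
  Lat: 49.329′ = 0.822150°; total 9.822150
  hemisphere S, so the sign is −
  λ: 65 + 25.375/60 = 65.422917
  W ⇒ negate
Point 2:
  φ: 25′ + 42.3″ = 25.70500′; 25 + 25.70500/60 = 25.428417
  hemisphere S, so the sign is −
  Lon: 178 + 33/60 + 2/3600 = 178.550556
  E ⇒ keep positive
Point 3:
  Lat: 37 + 15/60 + 24.8/3600 = 37.256889
  N ⇒ keep positive
  Lon: 174 + 11/60 + 31.72/3600 = 174.192144
  W → negative
Point 4:
  Lat: 77° + 58/60 + 55/3600 = 77 + 0.966667 + 0.015278 = 77.981944
  hemisphere S, so the sign is −
  Longitude: 7′ + 46.7″ = 7.77833′; 0 + 7.77833/60 = 0.129639
  E → positive
Point 5:
  Latitude: 7 + 13.0457/60 = 7.217428
  N → positive
  Lon: 27.2843′ = 0.454738°; total 35.454738
  hemisphere W, so the sign is −
Point 6:
  Latitude: 59.729′ = 0.995483°; total 81.995483
  S → negative
  λ: 16.2132′ = 0.270220°; total 142.270220
  E → positive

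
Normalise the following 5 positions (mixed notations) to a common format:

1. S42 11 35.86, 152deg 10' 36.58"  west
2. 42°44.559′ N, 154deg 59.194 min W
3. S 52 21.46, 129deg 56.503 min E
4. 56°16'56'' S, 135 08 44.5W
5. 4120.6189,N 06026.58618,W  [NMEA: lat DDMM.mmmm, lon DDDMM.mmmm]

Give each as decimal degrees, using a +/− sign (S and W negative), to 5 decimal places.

Point 1:
  φ: 42° + 11/60 + 35.86/3600 = 42 + 0.183333 + 0.009961 = 42.193294
  hemisphere S, so the sign is −
  Lon: 152 + 10/60 + 36.58/3600 = 152.176828
  W → negative
Point 2:
  Latitude: 44.559′ = 0.742650°; total 42.742650
  N → positive
  Longitude: 154 + 59.194/60 = 154.986567
  hemisphere W, so the sign is −
Point 3:
  Lat: 52 + 21.46/60 = 52.357667
  hemisphere S, so the sign is −
  λ: 56.503′ = 0.941717°; total 129.941717
  E ⇒ keep positive
Point 4:
  Lat: 56° + 16/60 + 56/3600 = 56 + 0.266667 + 0.015556 = 56.282222
  S → negative
  λ: 135° + 8/60 + 44.5/3600 = 135 + 0.133333 + 0.012361 = 135.145694
  hemisphere W, so the sign is −
Point 5:
  Latitude: degrees = first 2 digits = 41, minutes = 20.6189; 41 + 20.6189/60 = 41.343648
  N → positive
  Lon: degrees = first 3 digits = 60, minutes = 26.58618; 60 + 26.58618/60 = 60.443103
  W ⇒ negate

1. -42.19329, -152.17683
2. 42.74265, -154.98657
3. -52.35767, 129.94172
4. -56.28222, -135.14569
5. 41.34365, -60.44310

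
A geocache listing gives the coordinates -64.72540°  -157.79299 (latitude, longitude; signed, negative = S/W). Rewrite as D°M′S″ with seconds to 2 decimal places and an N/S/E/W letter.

Latitude is negative → S; |value| = 64.725400
Latitude: 0.725400 × 60 = 43.52400′ → 43′, remainder × 60 = 31.4400″
Longitude is negative → W; |value| = 157.792990
Lon: 0.792990° → 47.57940′; 0.57940 × 60 = 34.7640″

64°43′31.44″ S, 157°47′34.76″ W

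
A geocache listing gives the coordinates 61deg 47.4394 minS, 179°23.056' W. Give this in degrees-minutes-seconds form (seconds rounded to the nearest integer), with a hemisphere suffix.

61°47′26″ S, 179°23′3″ W

φ: fractional minutes 0.43940 × 60 = 26.36″
λ: fractional minutes 0.05600 × 60 = 3.36″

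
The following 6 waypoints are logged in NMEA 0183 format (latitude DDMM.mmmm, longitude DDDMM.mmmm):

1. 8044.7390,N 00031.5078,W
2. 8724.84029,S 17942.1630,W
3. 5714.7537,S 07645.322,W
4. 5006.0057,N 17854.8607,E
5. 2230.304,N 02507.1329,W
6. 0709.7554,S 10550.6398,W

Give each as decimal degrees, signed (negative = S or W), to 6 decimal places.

1. 80.745650, -0.525130
2. -87.414005, -179.702717
3. -57.245895, -76.755367
4. 50.100095, 178.914345
5. 22.505067, -25.118882
6. -7.162590, -105.843997

Point 1:
  φ: split at 2 digits → 80° and 44.739′; 80 + 44.739/60 = 80.7456500
  N ⇒ keep positive
  Lon: split at 3 digits → 000° and 31.5078′; 0 + 31.5078/60 = 0.5251300
  W → negative
Point 2:
  Lat: split at 2 digits → 87° and 24.84029′; 87 + 24.84029/60 = 87.4140048
  S → negative
  λ: split at 3 digits → 179° and 42.163′; 179 + 42.163/60 = 179.7027167
  W ⇒ negate
Point 3:
  φ: split at 2 digits → 57° and 14.7537′; 57 + 14.7537/60 = 57.2458950
  S ⇒ negate
  Longitude: degrees = first 3 digits = 76, minutes = 45.322; 76 + 45.322/60 = 76.7553667
  W → negative
Point 4:
  φ: split at 2 digits → 50° and 6.0057′; 50 + 6.0057/60 = 50.1000950
  N → positive
  λ: degrees = first 3 digits = 178, minutes = 54.8607; 178 + 54.8607/60 = 178.9143450
  E ⇒ keep positive
Point 5:
  φ: degrees = first 2 digits = 22, minutes = 30.304; 22 + 30.304/60 = 22.5050667
  N ⇒ keep positive
  Lon: degrees = first 3 digits = 25, minutes = 7.1329; 25 + 7.1329/60 = 25.1188817
  hemisphere W, so the sign is −
Point 6:
  Latitude: split at 2 digits → 07° and 9.7554′; 7 + 9.7554/60 = 7.1625900
  S → negative
  Lon: degrees = first 3 digits = 105, minutes = 50.6398; 105 + 50.6398/60 = 105.8439967
  hemisphere W, so the sign is −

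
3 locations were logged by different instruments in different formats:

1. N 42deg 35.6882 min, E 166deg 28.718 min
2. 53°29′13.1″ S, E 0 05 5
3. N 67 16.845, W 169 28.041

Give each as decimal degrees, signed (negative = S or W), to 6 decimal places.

1. 42.594803, 166.478633
2. -53.486972, 0.084722
3. 67.280750, -169.467350

Point 1:
  φ: 35.6882′ = 0.594803°; total 42.5948033
  N → positive
  Lon: 28.718′ = 0.478633°; total 166.4786333
  E ⇒ keep positive
Point 2:
  φ: 53 + 29/60 + 13.1/3600 = 53.4869722
  S → negative
  Lon: 0 + 5/60 + 5/3600 = 0.0847222
  E → positive
Point 3:
  φ: 67 + 16.845/60 = 67.2807500
  N → positive
  Longitude: 28.041′ = 0.467350°; total 169.4673500
  W → negative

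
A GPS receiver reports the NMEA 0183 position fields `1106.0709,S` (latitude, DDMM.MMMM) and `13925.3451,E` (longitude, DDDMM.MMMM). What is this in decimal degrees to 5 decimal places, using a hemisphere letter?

11.10118° S, 139.42242° E

φ: split at 2 digits → 11° and 6.0709′; 11 + 6.0709/60 = 11.101182
Longitude: degrees = first 3 digits = 139, minutes = 25.3451; 139 + 25.3451/60 = 139.422418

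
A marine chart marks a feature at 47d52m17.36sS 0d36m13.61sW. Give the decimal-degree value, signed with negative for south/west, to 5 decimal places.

Latitude: 52′ + 17.36″ = 52.28933′; 47 + 52.28933/60 = 47.871489
hemisphere S, so the sign is −
λ: 0 + 36/60 + 13.61/3600 = 0.603781
W ⇒ negate

-47.87149, -0.60378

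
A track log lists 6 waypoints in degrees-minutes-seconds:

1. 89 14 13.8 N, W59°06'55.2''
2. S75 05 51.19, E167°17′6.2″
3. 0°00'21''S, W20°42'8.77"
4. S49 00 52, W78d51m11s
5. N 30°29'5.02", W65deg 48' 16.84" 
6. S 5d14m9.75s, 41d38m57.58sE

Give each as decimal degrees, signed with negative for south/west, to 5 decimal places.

1. 89.23717, -59.11533
2. -75.09755, 167.28506
3. -0.00583, -20.70244
4. -49.01444, -78.85306
5. 30.48473, -65.80468
6. -5.23604, 41.64933

Point 1:
  φ: 14′ + 13.8″ = 14.23000′; 89 + 14.23000/60 = 89.237167
  N → positive
  Longitude: 59° + 6/60 + 55.2/3600 = 59 + 0.100000 + 0.015333 = 59.115333
  W ⇒ negate
Point 2:
  Lat: 5′ + 51.19″ = 5.85317′; 75 + 5.85317/60 = 75.097553
  hemisphere S, so the sign is −
  λ: 17′ + 6.2″ = 17.10333′; 167 + 17.10333/60 = 167.285056
  E ⇒ keep positive
Point 3:
  Lat: 0 + 0/60 + 21/3600 = 0.005833
  S → negative
  λ: 42′ + 8.77″ = 42.14617′; 20 + 42.14617/60 = 20.702436
  hemisphere W, so the sign is −
Point 4:
  Latitude: 49 + 0/60 + 52/3600 = 49.014444
  S ⇒ negate
  Longitude: 78° + 51/60 + 11/3600 = 78 + 0.850000 + 0.003056 = 78.853056
  W → negative
Point 5:
  Lat: 30° + 29/60 + 5.02/3600 = 30 + 0.483333 + 0.001394 = 30.484728
  N → positive
  Longitude: 48′ + 16.84″ = 48.28067′; 65 + 48.28067/60 = 65.804678
  W ⇒ negate
Point 6:
  φ: 5 + 14/60 + 9.75/3600 = 5.236042
  S ⇒ negate
  Longitude: 41 + 38/60 + 57.58/3600 = 41.649328
  E → positive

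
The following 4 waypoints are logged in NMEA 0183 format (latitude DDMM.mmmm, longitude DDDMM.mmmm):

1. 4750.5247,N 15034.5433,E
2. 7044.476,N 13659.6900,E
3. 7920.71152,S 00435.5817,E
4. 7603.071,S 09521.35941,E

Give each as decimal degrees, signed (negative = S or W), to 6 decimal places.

1. 47.842078, 150.575722
2. 70.741267, 136.994833
3. -79.345192, 4.593028
4. -76.051183, 95.355990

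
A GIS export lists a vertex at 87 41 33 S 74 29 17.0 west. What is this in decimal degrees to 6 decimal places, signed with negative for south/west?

-87.692500, -74.488056

Lat: 87 + 41/60 + 33/3600 = 87.6925000
S → negative
Lon: 29′ + 17″ = 29.28333′; 74 + 29.28333/60 = 74.4880556
W → negative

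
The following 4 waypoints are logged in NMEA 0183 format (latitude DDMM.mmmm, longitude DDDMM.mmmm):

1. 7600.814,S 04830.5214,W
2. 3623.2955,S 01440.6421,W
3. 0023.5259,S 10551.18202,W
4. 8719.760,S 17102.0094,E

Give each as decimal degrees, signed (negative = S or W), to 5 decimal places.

Point 1:
  Latitude: split at 2 digits → 76° and 0.814′; 76 + 0.814/60 = 76.013567
  S → negative
  λ: degrees = first 3 digits = 48, minutes = 30.5214; 48 + 30.5214/60 = 48.508690
  hemisphere W, so the sign is −
Point 2:
  Lat: split at 2 digits → 36° and 23.2955′; 36 + 23.2955/60 = 36.388258
  hemisphere S, so the sign is −
  Longitude: split at 3 digits → 014° and 40.6421′; 14 + 40.6421/60 = 14.677368
  W ⇒ negate
Point 3:
  Latitude: split at 2 digits → 00° and 23.5259′; 0 + 23.5259/60 = 0.392098
  S ⇒ negate
  Lon: split at 3 digits → 105° and 51.18202′; 105 + 51.18202/60 = 105.853034
  hemisphere W, so the sign is −
Point 4:
  φ: split at 2 digits → 87° and 19.76′; 87 + 19.76/60 = 87.329333
  S ⇒ negate
  Lon: split at 3 digits → 171° and 2.0094′; 171 + 2.0094/60 = 171.033490
  E → positive

1. -76.01357, -48.50869
2. -36.38826, -14.67737
3. -0.39210, -105.85303
4. -87.32933, 171.03349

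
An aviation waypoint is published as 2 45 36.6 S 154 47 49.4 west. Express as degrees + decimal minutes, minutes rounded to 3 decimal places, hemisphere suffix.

2° 45.610′ S, 154° 47.823′ W

Lat: 45 + 36.6/60 = 45.61000′
Longitude: 47 + 49.4/60 = 47.82333′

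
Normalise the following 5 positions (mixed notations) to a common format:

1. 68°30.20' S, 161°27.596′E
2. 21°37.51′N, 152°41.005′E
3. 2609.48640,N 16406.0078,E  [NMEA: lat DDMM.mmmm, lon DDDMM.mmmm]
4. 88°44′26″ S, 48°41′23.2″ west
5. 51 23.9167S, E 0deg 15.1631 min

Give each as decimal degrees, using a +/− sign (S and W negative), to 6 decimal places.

1. -68.503333, 161.459933
2. 21.625167, 152.683417
3. 26.158107, 164.100130
4. -88.740556, -48.689778
5. -51.398612, 0.252718

Point 1:
  Lat: 30.2′ = 0.503333°; total 68.5033333
  hemisphere S, so the sign is −
  λ: 27.596′ = 0.459933°; total 161.4599333
  E → positive
Point 2:
  Latitude: 37.51′ = 0.625167°; total 21.6251667
  N → positive
  Lon: 152 + 41.005/60 = 152.6834167
  E ⇒ keep positive
Point 3:
  Lat: degrees = first 2 digits = 26, minutes = 9.4864; 26 + 9.4864/60 = 26.1581067
  N → positive
  λ: degrees = first 3 digits = 164, minutes = 6.0078; 164 + 6.0078/60 = 164.1001300
  E → positive
Point 4:
  φ: 88° + 44/60 + 26/3600 = 88 + 0.733333 + 0.007222 = 88.7405556
  S ⇒ negate
  λ: 48° + 41/60 + 23.2/3600 = 48 + 0.683333 + 0.006444 = 48.6897778
  W ⇒ negate
Point 5:
  Lat: 23.9167′ = 0.398612°; total 51.3986117
  S → negative
  Longitude: 15.1631′ = 0.252718°; total 0.2527183
  E → positive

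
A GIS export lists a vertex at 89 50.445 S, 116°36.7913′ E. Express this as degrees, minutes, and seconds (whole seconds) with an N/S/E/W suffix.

Lat: fractional minutes 0.44500 × 60 = 26.70″
Lon: 36.79130′ → 36′ and 0.79130 × 60 = 47.48″

89°50′27″ S, 116°36′47″ E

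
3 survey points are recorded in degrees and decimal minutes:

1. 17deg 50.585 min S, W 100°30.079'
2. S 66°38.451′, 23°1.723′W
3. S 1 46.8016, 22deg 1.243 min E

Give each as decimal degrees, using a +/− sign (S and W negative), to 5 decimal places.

Point 1:
  Latitude: 17 + 50.585/60 = 17.843083
  hemisphere S, so the sign is −
  λ: 30.079′ = 0.501317°; total 100.501317
  hemisphere W, so the sign is −
Point 2:
  φ: 66 + 38.451/60 = 66.640850
  S ⇒ negate
  Lon: 1.723′ = 0.028717°; total 23.028717
  hemisphere W, so the sign is −
Point 3:
  Latitude: 1 + 46.8016/60 = 1.780027
  S ⇒ negate
  Longitude: 22 + 1.243/60 = 22.020717
  E → positive

1. -17.84308, -100.50132
2. -66.64085, -23.02872
3. -1.78003, 22.02072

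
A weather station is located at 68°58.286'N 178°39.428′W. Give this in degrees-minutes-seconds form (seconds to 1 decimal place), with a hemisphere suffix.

68°58′17.2″ N, 178°39′25.7″ W

Lat: fractional minutes 0.28600 × 60 = 17.160″
Longitude: fractional minutes 0.42800 × 60 = 25.680″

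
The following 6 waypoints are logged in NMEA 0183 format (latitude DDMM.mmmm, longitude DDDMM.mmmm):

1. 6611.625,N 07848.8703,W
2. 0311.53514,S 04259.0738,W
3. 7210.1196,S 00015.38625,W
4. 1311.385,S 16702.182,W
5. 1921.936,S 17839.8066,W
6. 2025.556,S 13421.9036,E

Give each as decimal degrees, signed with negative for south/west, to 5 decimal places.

Point 1:
  φ: split at 2 digits → 66° and 11.625′; 66 + 11.625/60 = 66.193750
  N ⇒ keep positive
  Lon: degrees = first 3 digits = 78, minutes = 48.8703; 78 + 48.8703/60 = 78.814505
  hemisphere W, so the sign is −
Point 2:
  Latitude: degrees = first 2 digits = 3, minutes = 11.53514; 3 + 11.53514/60 = 3.192252
  S ⇒ negate
  λ: split at 3 digits → 042° and 59.0738′; 42 + 59.0738/60 = 42.984563
  W → negative
Point 3:
  Latitude: split at 2 digits → 72° and 10.1196′; 72 + 10.1196/60 = 72.168660
  hemisphere S, so the sign is −
  λ: split at 3 digits → 000° and 15.38625′; 0 + 15.38625/60 = 0.256438
  hemisphere W, so the sign is −
Point 4:
  Lat: degrees = first 2 digits = 13, minutes = 11.385; 13 + 11.385/60 = 13.189750
  S ⇒ negate
  Longitude: split at 3 digits → 167° and 2.182′; 167 + 2.182/60 = 167.036367
  W → negative
Point 5:
  Latitude: degrees = first 2 digits = 19, minutes = 21.936; 19 + 21.936/60 = 19.365600
  S ⇒ negate
  Longitude: degrees = first 3 digits = 178, minutes = 39.8066; 178 + 39.8066/60 = 178.663443
  W ⇒ negate
Point 6:
  φ: degrees = first 2 digits = 20, minutes = 25.556; 20 + 25.556/60 = 20.425933
  S ⇒ negate
  λ: degrees = first 3 digits = 134, minutes = 21.9036; 134 + 21.9036/60 = 134.365060
  E ⇒ keep positive

1. 66.19375, -78.81451
2. -3.19225, -42.98456
3. -72.16866, -0.25644
4. -13.18975, -167.03637
5. -19.36560, -178.66344
6. -20.42593, 134.36506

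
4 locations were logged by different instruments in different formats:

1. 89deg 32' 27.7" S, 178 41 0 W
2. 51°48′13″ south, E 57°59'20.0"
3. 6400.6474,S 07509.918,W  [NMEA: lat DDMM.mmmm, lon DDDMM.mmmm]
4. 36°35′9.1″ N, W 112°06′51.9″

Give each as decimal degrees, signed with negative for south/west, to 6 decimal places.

1. -89.541028, -178.683333
2. -51.803611, 57.988889
3. -64.010790, -75.165300
4. 36.585861, -112.114417

Point 1:
  Lat: 89° + 32/60 + 27.7/3600 = 89 + 0.533333 + 0.007694 = 89.5410278
  hemisphere S, so the sign is −
  Lon: 178° + 41/60 + 0/3600 = 178 + 0.683333 + 0.000000 = 178.6833333
  W → negative
Point 2:
  φ: 51 + 48/60 + 13/3600 = 51.8036111
  hemisphere S, so the sign is −
  Lon: 57° + 59/60 + 20/3600 = 57 + 0.983333 + 0.005556 = 57.9888889
  E → positive
Point 3:
  φ: degrees = first 2 digits = 64, minutes = 0.6474; 64 + 0.6474/60 = 64.0107900
  S → negative
  Lon: split at 3 digits → 075° and 9.918′; 75 + 9.918/60 = 75.1653000
  W → negative
Point 4:
  Lat: 35′ + 9.1″ = 35.15167′; 36 + 35.15167/60 = 36.5858611
  N ⇒ keep positive
  λ: 112 + 6/60 + 51.9/3600 = 112.1144167
  W ⇒ negate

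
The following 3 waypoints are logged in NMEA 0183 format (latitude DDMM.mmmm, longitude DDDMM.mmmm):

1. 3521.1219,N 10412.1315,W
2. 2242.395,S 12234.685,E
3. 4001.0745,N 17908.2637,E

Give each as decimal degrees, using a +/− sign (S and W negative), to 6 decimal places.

1. 35.352032, -104.202192
2. -22.706583, 122.578083
3. 40.017908, 179.137728

Point 1:
  Latitude: degrees = first 2 digits = 35, minutes = 21.1219; 35 + 21.1219/60 = 35.3520317
  N → positive
  Lon: degrees = first 3 digits = 104, minutes = 12.1315; 104 + 12.1315/60 = 104.2021917
  W ⇒ negate
Point 2:
  Latitude: degrees = first 2 digits = 22, minutes = 42.395; 22 + 42.395/60 = 22.7065833
  S ⇒ negate
  Lon: degrees = first 3 digits = 122, minutes = 34.685; 122 + 34.685/60 = 122.5780833
  E ⇒ keep positive
Point 3:
  Latitude: split at 2 digits → 40° and 1.0745′; 40 + 1.0745/60 = 40.0179083
  N ⇒ keep positive
  λ: split at 3 digits → 179° and 8.2637′; 179 + 8.2637/60 = 179.1377283
  E → positive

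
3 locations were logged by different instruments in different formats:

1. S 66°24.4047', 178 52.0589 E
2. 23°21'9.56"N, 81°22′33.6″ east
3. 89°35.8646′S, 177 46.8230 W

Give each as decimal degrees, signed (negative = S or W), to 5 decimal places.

1. -66.40675, 178.86765
2. 23.35266, 81.37600
3. -89.59774, -177.78038

Point 1:
  Latitude: 66 + 24.4047/60 = 66.406745
  S → negative
  Longitude: 52.0589′ = 0.867648°; total 178.867648
  E → positive
Point 2:
  Latitude: 23° + 21/60 + 9.56/3600 = 23 + 0.350000 + 0.002656 = 23.352656
  N → positive
  Lon: 81 + 22/60 + 33.6/3600 = 81.376000
  E ⇒ keep positive
Point 3:
  Latitude: 35.8646′ = 0.597743°; total 89.597743
  hemisphere S, so the sign is −
  Longitude: 46.823′ = 0.780383°; total 177.780383
  hemisphere W, so the sign is −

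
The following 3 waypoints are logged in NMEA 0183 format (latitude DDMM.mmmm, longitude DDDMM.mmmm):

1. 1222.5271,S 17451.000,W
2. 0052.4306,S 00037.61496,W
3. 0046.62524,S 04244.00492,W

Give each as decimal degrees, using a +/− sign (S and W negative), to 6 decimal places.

Point 1:
  Lat: split at 2 digits → 12° and 22.5271′; 12 + 22.5271/60 = 12.3754517
  S ⇒ negate
  Lon: split at 3 digits → 174° and 51′; 174 + 51/60 = 174.8500000
  W ⇒ negate
Point 2:
  Lat: split at 2 digits → 00° and 52.4306′; 0 + 52.4306/60 = 0.8738433
  S → negative
  Longitude: degrees = first 3 digits = 0, minutes = 37.61496; 0 + 37.61496/60 = 0.6269160
  hemisphere W, so the sign is −
Point 3:
  Latitude: degrees = first 2 digits = 0, minutes = 46.62524; 0 + 46.62524/60 = 0.7770873
  S ⇒ negate
  Lon: split at 3 digits → 042° and 44.00492′; 42 + 44.00492/60 = 42.7334153
  hemisphere W, so the sign is −

1. -12.375452, -174.850000
2. -0.873843, -0.626916
3. -0.777087, -42.733415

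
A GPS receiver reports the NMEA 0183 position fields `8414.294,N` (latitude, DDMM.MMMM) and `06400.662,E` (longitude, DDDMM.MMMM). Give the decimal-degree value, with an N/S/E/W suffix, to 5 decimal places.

84.23823° N, 64.01103° E

Latitude: split at 2 digits → 84° and 14.294′; 84 + 14.294/60 = 84.238233
Lon: degrees = first 3 digits = 64, minutes = 0.662; 64 + 0.662/60 = 64.011033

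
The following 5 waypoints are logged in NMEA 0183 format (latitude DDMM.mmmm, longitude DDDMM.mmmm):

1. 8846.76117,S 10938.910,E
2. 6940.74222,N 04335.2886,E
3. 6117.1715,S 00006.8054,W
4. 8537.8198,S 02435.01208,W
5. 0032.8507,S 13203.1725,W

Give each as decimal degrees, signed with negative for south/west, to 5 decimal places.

1. -88.77935, 109.64850
2. 69.67904, 43.58814
3. -61.28619, -0.11342
4. -85.63033, -24.58353
5. -0.54751, -132.05288

Point 1:
  Lat: degrees = first 2 digits = 88, minutes = 46.76117; 88 + 46.76117/60 = 88.779353
  hemisphere S, so the sign is −
  Lon: degrees = first 3 digits = 109, minutes = 38.91; 109 + 38.91/60 = 109.648500
  E → positive
Point 2:
  Latitude: degrees = first 2 digits = 69, minutes = 40.74222; 69 + 40.74222/60 = 69.679037
  N ⇒ keep positive
  Longitude: degrees = first 3 digits = 43, minutes = 35.2886; 43 + 35.2886/60 = 43.588143
  E ⇒ keep positive
Point 3:
  Lat: degrees = first 2 digits = 61, minutes = 17.1715; 61 + 17.1715/60 = 61.286192
  S ⇒ negate
  λ: degrees = first 3 digits = 0, minutes = 6.8054; 0 + 6.8054/60 = 0.113423
  W ⇒ negate
Point 4:
  φ: split at 2 digits → 85° and 37.8198′; 85 + 37.8198/60 = 85.630330
  hemisphere S, so the sign is −
  Longitude: degrees = first 3 digits = 24, minutes = 35.01208; 24 + 35.01208/60 = 24.583535
  W ⇒ negate
Point 5:
  Lat: split at 2 digits → 00° and 32.8507′; 0 + 32.8507/60 = 0.547512
  S → negative
  Longitude: degrees = first 3 digits = 132, minutes = 3.1725; 132 + 3.1725/60 = 132.052875
  W ⇒ negate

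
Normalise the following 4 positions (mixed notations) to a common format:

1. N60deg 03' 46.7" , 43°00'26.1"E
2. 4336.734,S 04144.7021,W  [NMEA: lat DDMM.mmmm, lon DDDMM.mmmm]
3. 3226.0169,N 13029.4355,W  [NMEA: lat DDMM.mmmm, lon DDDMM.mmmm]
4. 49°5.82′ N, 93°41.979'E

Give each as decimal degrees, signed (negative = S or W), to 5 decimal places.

Point 1:
  Lat: 60° + 3/60 + 46.7/3600 = 60 + 0.050000 + 0.012972 = 60.062972
  N ⇒ keep positive
  Longitude: 43 + 0/60 + 26.1/3600 = 43.007250
  E → positive
Point 2:
  Latitude: split at 2 digits → 43° and 36.734′; 43 + 36.734/60 = 43.612233
  hemisphere S, so the sign is −
  Lon: degrees = first 3 digits = 41, minutes = 44.7021; 41 + 44.7021/60 = 41.745035
  hemisphere W, so the sign is −
Point 3:
  Latitude: split at 2 digits → 32° and 26.0169′; 32 + 26.0169/60 = 32.433615
  N → positive
  λ: split at 3 digits → 130° and 29.4355′; 130 + 29.4355/60 = 130.490592
  hemisphere W, so the sign is −
Point 4:
  φ: 5.82′ = 0.097000°; total 49.097000
  N ⇒ keep positive
  λ: 93 + 41.979/60 = 93.699650
  E ⇒ keep positive

1. 60.06297, 43.00725
2. -43.61223, -41.74504
3. 32.43362, -130.49059
4. 49.09700, 93.69965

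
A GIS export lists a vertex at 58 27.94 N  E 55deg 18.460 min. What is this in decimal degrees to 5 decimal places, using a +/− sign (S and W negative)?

58.46567, 55.30767

Lat: 58 + 27.94/60 = 58.465667
N ⇒ keep positive
Longitude: 55 + 18.46/60 = 55.307667
E ⇒ keep positive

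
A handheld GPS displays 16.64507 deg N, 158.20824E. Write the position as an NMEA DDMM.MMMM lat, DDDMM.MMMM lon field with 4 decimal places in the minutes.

1638.7042,N / 15812.4944,E

φ: minutes = (16.645070 − 16) × 60 = 38.704200
Longitude: fractional part 0.208240 → 12.494400 minutes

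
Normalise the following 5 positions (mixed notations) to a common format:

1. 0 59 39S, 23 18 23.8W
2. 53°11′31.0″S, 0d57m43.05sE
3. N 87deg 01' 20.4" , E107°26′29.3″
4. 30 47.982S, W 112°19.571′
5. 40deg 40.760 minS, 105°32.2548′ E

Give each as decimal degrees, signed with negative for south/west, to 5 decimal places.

1. -0.99417, -23.30661
2. -53.19194, 0.96196
3. 87.02233, 107.44147
4. -30.79970, -112.32618
5. -40.67933, 105.53758

Point 1:
  Latitude: 59′ + 39″ = 59.65000′; 0 + 59.65000/60 = 0.994167
  S ⇒ negate
  Lon: 18′ + 23.8″ = 18.39667′; 23 + 18.39667/60 = 23.306611
  W → negative
Point 2:
  Latitude: 53 + 11/60 + 31/3600 = 53.191944
  S ⇒ negate
  Longitude: 57′ + 43.05″ = 57.71750′; 0 + 57.71750/60 = 0.961958
  E → positive
Point 3:
  Lat: 1′ + 20.4″ = 1.34000′; 87 + 1.34000/60 = 87.022333
  N → positive
  Lon: 26′ + 29.3″ = 26.48833′; 107 + 26.48833/60 = 107.441472
  E ⇒ keep positive
Point 4:
  Latitude: 47.982′ = 0.799700°; total 30.799700
  S ⇒ negate
  λ: 112 + 19.571/60 = 112.326183
  W → negative
Point 5:
  Latitude: 40.76′ = 0.679333°; total 40.679333
  hemisphere S, so the sign is −
  λ: 105 + 32.2548/60 = 105.537580
  E → positive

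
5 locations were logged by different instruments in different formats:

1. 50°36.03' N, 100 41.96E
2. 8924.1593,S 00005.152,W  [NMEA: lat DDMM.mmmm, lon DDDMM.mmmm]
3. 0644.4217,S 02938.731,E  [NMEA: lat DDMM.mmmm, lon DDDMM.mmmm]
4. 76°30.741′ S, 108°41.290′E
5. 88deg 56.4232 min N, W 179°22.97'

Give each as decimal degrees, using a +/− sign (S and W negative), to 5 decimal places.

1. 50.60050, 100.69933
2. -89.40266, -0.08587
3. -6.74036, 29.64552
4. -76.51235, 108.68817
5. 88.94039, -179.38283

Point 1:
  Lat: 36.03′ = 0.600500°; total 50.600500
  N ⇒ keep positive
  Longitude: 41.96′ = 0.699333°; total 100.699333
  E → positive
Point 2:
  Latitude: split at 2 digits → 89° and 24.1593′; 89 + 24.1593/60 = 89.402655
  hemisphere S, so the sign is −
  Longitude: split at 3 digits → 000° and 5.152′; 0 + 5.152/60 = 0.085867
  hemisphere W, so the sign is −
Point 3:
  Latitude: split at 2 digits → 06° and 44.4217′; 6 + 44.4217/60 = 6.740362
  S ⇒ negate
  Longitude: degrees = first 3 digits = 29, minutes = 38.731; 29 + 38.731/60 = 29.645517
  E → positive
Point 4:
  Lat: 30.741′ = 0.512350°; total 76.512350
  S → negative
  Longitude: 41.29′ = 0.688167°; total 108.688167
  E ⇒ keep positive
Point 5:
  Latitude: 88 + 56.4232/60 = 88.940387
  N → positive
  Longitude: 179 + 22.97/60 = 179.382833
  W → negative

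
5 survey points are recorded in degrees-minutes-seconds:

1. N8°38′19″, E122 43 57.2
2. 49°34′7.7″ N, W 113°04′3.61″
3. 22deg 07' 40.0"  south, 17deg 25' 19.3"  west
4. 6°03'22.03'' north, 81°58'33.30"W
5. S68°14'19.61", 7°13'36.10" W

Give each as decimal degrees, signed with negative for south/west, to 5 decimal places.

Point 1:
  Latitude: 8 + 38/60 + 19/3600 = 8.638611
  N ⇒ keep positive
  Lon: 122° + 43/60 + 57.2/3600 = 122 + 0.716667 + 0.015889 = 122.732556
  E → positive
Point 2:
  Latitude: 49° + 34/60 + 7.7/3600 = 49 + 0.566667 + 0.002139 = 49.568806
  N → positive
  λ: 113 + 4/60 + 3.61/3600 = 113.067669
  W → negative
Point 3:
  Latitude: 7′ + 40″ = 7.66667′; 22 + 7.66667/60 = 22.127778
  hemisphere S, so the sign is −
  Lon: 25′ + 19.3″ = 25.32167′; 17 + 25.32167/60 = 17.422028
  W → negative
Point 4:
  φ: 6 + 3/60 + 22.03/3600 = 6.056119
  N ⇒ keep positive
  λ: 58′ + 33.3″ = 58.55500′; 81 + 58.55500/60 = 81.975917
  W ⇒ negate
Point 5:
  φ: 14′ + 19.61″ = 14.32683′; 68 + 14.32683/60 = 68.238781
  S ⇒ negate
  λ: 7 + 13/60 + 36.1/3600 = 7.226694
  hemisphere W, so the sign is −

1. 8.63861, 122.73256
2. 49.56881, -113.06767
3. -22.12778, -17.42203
4. 6.05612, -81.97592
5. -68.23878, -7.22669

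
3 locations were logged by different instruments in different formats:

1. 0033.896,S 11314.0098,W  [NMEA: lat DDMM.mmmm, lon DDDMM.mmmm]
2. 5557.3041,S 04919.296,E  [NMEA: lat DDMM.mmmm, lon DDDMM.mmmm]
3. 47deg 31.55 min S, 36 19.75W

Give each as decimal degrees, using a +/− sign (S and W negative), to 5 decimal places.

1. -0.56493, -113.23350
2. -55.95507, 49.32160
3. -47.52583, -36.32917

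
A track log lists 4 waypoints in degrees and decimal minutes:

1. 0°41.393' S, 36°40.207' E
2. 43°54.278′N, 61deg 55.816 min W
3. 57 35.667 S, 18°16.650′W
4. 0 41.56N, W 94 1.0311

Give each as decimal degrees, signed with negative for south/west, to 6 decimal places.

Point 1:
  φ: 0 + 41.393/60 = 0.6898833
  hemisphere S, so the sign is −
  λ: 36 + 40.207/60 = 36.6701167
  E → positive
Point 2:
  Lat: 54.278′ = 0.904633°; total 43.9046333
  N ⇒ keep positive
  λ: 55.816′ = 0.930267°; total 61.9302667
  W → negative
Point 3:
  Latitude: 35.667′ = 0.594450°; total 57.5944500
  hemisphere S, so the sign is −
  λ: 18 + 16.65/60 = 18.2775000
  W → negative
Point 4:
  Latitude: 41.56′ = 0.692667°; total 0.6926667
  N → positive
  Lon: 94 + 1.0311/60 = 94.0171850
  hemisphere W, so the sign is −

1. -0.689883, 36.670117
2. 43.904633, -61.930267
3. -57.594450, -18.277500
4. 0.692667, -94.017185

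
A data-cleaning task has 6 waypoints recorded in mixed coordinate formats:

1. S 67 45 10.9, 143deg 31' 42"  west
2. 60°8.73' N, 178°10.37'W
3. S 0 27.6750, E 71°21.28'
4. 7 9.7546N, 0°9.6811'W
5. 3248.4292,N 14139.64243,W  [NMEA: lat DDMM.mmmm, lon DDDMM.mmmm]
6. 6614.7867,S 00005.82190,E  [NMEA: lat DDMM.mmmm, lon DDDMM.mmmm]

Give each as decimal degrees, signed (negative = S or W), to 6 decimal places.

1. -67.753028, -143.528333
2. 60.145500, -178.172833
3. -0.461250, 71.354667
4. 7.162577, -0.161352
5. 32.807153, -141.660707
6. -66.246445, 0.097032

Point 1:
  Latitude: 67° + 45/60 + 10.9/3600 = 67 + 0.750000 + 0.003028 = 67.7530278
  S ⇒ negate
  λ: 143 + 31/60 + 42/3600 = 143.5283333
  hemisphere W, so the sign is −
Point 2:
  φ: 60 + 8.73/60 = 60.1455000
  N ⇒ keep positive
  Longitude: 178 + 10.37/60 = 178.1728333
  hemisphere W, so the sign is −
Point 3:
  Latitude: 0 + 27.675/60 = 0.4612500
  S → negative
  Longitude: 21.28′ = 0.354667°; total 71.3546667
  E → positive
Point 4:
  φ: 7 + 9.7546/60 = 7.1625767
  N → positive
  Lon: 0 + 9.6811/60 = 0.1613517
  hemisphere W, so the sign is −
Point 5:
  Latitude: split at 2 digits → 32° and 48.4292′; 32 + 48.4292/60 = 32.8071533
  N ⇒ keep positive
  λ: degrees = first 3 digits = 141, minutes = 39.64243; 141 + 39.64243/60 = 141.6607072
  W → negative
Point 6:
  Lat: split at 2 digits → 66° and 14.7867′; 66 + 14.7867/60 = 66.2464450
  hemisphere S, so the sign is −
  Longitude: degrees = first 3 digits = 0, minutes = 5.8219; 0 + 5.8219/60 = 0.0970317
  E ⇒ keep positive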